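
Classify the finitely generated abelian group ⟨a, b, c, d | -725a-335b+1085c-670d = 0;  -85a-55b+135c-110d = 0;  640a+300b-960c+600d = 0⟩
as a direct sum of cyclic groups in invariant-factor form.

rank_ℚ(R)=3; free=4−3=1
SNF(R) diag = [5, 10, 20] → torsion [5, 10, 20]

Answer: M ≅ ℤ^1 ⊕ ℤ/5 ⊕ ℤ/10 ⊕ ℤ/20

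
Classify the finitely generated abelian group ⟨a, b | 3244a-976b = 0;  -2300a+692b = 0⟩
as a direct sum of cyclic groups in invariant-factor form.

Answer: M ≅ ℤ/4 ⊕ ℤ/12

Derivation:
rank_ℚ(R)=2; free=2−2=0
SNF(R) diag = [4, 12] → torsion [4, 12]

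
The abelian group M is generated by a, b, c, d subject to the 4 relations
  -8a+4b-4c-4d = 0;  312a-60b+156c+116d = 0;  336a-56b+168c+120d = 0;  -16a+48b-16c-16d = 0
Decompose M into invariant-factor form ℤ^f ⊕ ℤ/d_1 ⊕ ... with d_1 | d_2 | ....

rank_ℚ(R)=4; free=4−4=0
SNF(R) diag = [4, 8, 16, 16] → torsion [4, 8, 16, 16]

Answer: M ≅ ℤ/4 ⊕ ℤ/8 ⊕ ℤ/16 ⊕ ℤ/16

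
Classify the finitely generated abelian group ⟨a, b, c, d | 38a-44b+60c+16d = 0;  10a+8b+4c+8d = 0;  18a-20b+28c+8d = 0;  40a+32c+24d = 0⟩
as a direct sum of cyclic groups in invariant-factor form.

Answer: M ≅ ℤ/2 ⊕ ℤ/4 ⊕ ℤ/8 ⊕ ℤ/8

Derivation:
rank_ℚ(R)=4; free=4−4=0
SNF(R) diag = [2, 4, 8, 8] → torsion [2, 4, 8, 8]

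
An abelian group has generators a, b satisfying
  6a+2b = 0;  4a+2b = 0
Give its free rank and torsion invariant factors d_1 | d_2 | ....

rank_ℚ(R)=2; free=2−2=0
SNF(R) diag = [2, 2] → torsion [2, 2]

Answer: M ≅ ℤ/2 ⊕ ℤ/2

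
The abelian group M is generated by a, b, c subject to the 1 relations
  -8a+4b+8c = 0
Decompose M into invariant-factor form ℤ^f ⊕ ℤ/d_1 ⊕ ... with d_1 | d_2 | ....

Answer: M ≅ ℤ^2 ⊕ ℤ/4

Derivation:
rank_ℚ(R)=1; free=3−1=2
SNF(R) diag = [4] → torsion [4]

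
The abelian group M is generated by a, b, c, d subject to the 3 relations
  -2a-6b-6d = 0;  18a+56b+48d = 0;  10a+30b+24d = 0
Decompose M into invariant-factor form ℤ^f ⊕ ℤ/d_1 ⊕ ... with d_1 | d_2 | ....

rank_ℚ(R)=3; free=4−3=1
SNF(R) diag = [2, 2, 6] → torsion [2, 2, 6]

Answer: M ≅ ℤ^1 ⊕ ℤ/2 ⊕ ℤ/2 ⊕ ℤ/6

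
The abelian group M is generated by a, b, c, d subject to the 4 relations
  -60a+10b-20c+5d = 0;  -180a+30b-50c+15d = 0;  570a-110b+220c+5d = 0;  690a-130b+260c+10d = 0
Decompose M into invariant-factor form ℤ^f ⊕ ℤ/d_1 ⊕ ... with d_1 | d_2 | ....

Answer: M ≅ ℤ/5 ⊕ ℤ/10 ⊕ ℤ/30 ⊕ ℤ/90

Derivation:
rank_ℚ(R)=4; free=4−4=0
SNF(R) diag = [5, 10, 30, 90] → torsion [5, 10, 30, 90]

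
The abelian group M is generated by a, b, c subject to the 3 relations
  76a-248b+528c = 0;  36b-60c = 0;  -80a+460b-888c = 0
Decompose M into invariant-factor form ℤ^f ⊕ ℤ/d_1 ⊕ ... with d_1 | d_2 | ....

Answer: M ≅ ℤ/4 ⊕ ℤ/12 ⊕ ℤ/36

Derivation:
rank_ℚ(R)=3; free=3−3=0
SNF(R) diag = [4, 12, 36] → torsion [4, 12, 36]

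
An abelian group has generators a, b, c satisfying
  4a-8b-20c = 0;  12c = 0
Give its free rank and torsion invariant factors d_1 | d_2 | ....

Answer: M ≅ ℤ^1 ⊕ ℤ/4 ⊕ ℤ/12

Derivation:
rank_ℚ(R)=2; free=3−2=1
SNF(R) diag = [4, 12] → torsion [4, 12]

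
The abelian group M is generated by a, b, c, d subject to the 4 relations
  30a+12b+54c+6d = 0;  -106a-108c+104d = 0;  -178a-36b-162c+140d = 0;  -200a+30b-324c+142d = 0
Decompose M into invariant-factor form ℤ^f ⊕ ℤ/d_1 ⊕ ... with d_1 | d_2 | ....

rank_ℚ(R)=4; free=4−4=0
SNF(R) diag = [2, 6, 18, 54] → torsion [2, 6, 18, 54]

Answer: M ≅ ℤ/2 ⊕ ℤ/6 ⊕ ℤ/18 ⊕ ℤ/54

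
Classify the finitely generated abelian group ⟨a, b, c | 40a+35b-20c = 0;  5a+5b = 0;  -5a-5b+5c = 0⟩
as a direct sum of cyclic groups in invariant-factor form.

rank_ℚ(R)=3; free=3−3=0
SNF(R) diag = [5, 5, 5] → torsion [5, 5, 5]

Answer: M ≅ ℤ/5 ⊕ ℤ/5 ⊕ ℤ/5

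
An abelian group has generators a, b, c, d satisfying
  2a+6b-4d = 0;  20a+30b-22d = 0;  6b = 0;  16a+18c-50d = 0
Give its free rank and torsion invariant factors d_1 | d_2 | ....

Answer: M ≅ ℤ/2 ⊕ ℤ/6 ⊕ ℤ/18 ⊕ ℤ/18

Derivation:
rank_ℚ(R)=4; free=4−4=0
SNF(R) diag = [2, 6, 18, 18] → torsion [2, 6, 18, 18]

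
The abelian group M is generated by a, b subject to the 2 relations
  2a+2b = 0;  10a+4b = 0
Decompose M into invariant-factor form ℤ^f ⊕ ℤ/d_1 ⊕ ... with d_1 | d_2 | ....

Answer: M ≅ ℤ/2 ⊕ ℤ/6

Derivation:
rank_ℚ(R)=2; free=2−2=0
SNF(R) diag = [2, 6] → torsion [2, 6]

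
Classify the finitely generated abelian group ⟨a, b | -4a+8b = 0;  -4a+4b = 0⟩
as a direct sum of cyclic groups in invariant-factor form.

Answer: M ≅ ℤ/4 ⊕ ℤ/4

Derivation:
rank_ℚ(R)=2; free=2−2=0
SNF(R) diag = [4, 4] → torsion [4, 4]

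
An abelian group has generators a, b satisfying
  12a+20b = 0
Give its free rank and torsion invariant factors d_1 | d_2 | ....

Answer: M ≅ ℤ^1 ⊕ ℤ/4

Derivation:
rank_ℚ(R)=1; free=2−1=1
SNF(R) diag = [4] → torsion [4]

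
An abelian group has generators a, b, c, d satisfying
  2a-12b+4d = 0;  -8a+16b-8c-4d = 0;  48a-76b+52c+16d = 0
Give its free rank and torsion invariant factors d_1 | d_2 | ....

rank_ℚ(R)=3; free=4−3=1
SNF(R) diag = [2, 4, 4] → torsion [2, 4, 4]

Answer: M ≅ ℤ^1 ⊕ ℤ/2 ⊕ ℤ/4 ⊕ ℤ/4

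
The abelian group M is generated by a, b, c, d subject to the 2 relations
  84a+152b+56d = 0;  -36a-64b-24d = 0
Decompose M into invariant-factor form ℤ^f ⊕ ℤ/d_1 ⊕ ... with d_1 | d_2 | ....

rank_ℚ(R)=2; free=4−2=2
SNF(R) diag = [4, 8] → torsion [4, 8]

Answer: M ≅ ℤ^2 ⊕ ℤ/4 ⊕ ℤ/8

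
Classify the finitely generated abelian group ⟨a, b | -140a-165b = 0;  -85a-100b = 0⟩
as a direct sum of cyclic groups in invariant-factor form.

Answer: M ≅ ℤ/5 ⊕ ℤ/5

Derivation:
rank_ℚ(R)=2; free=2−2=0
SNF(R) diag = [5, 5] → torsion [5, 5]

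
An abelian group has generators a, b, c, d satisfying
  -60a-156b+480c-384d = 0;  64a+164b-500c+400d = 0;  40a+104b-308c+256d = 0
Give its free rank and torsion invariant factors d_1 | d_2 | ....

Answer: M ≅ ℤ^1 ⊕ ℤ/4 ⊕ ℤ/12 ⊕ ℤ/36

Derivation:
rank_ℚ(R)=3; free=4−3=1
SNF(R) diag = [4, 12, 36] → torsion [4, 12, 36]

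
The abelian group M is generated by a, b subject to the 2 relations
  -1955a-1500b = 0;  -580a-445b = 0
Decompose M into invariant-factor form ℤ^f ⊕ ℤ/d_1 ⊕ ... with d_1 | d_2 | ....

rank_ℚ(R)=2; free=2−2=0
SNF(R) diag = [5, 5] → torsion [5, 5]

Answer: M ≅ ℤ/5 ⊕ ℤ/5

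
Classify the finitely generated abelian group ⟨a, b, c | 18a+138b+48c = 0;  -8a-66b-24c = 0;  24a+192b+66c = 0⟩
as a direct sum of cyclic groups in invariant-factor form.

rank_ℚ(R)=3; free=3−3=0
SNF(R) diag = [2, 6, 18] → torsion [2, 6, 18]

Answer: M ≅ ℤ/2 ⊕ ℤ/6 ⊕ ℤ/18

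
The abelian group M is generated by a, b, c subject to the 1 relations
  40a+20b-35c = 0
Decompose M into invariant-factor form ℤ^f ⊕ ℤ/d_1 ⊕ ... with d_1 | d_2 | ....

rank_ℚ(R)=1; free=3−1=2
SNF(R) diag = [5] → torsion [5]

Answer: M ≅ ℤ^2 ⊕ ℤ/5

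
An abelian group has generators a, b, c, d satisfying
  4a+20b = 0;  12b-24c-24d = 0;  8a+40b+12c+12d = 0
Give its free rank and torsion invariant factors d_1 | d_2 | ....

Answer: M ≅ ℤ^1 ⊕ ℤ/4 ⊕ ℤ/12 ⊕ ℤ/12

Derivation:
rank_ℚ(R)=3; free=4−3=1
SNF(R) diag = [4, 12, 12] → torsion [4, 12, 12]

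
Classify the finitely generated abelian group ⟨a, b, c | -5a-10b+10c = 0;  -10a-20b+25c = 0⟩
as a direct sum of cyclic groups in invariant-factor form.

Answer: M ≅ ℤ^1 ⊕ ℤ/5 ⊕ ℤ/5

Derivation:
rank_ℚ(R)=2; free=3−2=1
SNF(R) diag = [5, 5] → torsion [5, 5]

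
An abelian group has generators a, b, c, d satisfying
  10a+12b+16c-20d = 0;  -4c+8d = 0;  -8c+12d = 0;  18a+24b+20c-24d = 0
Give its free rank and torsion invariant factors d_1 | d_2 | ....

rank_ℚ(R)=4; free=4−4=0
SNF(R) diag = [2, 4, 4, 12] → torsion [2, 4, 4, 12]

Answer: M ≅ ℤ/2 ⊕ ℤ/4 ⊕ ℤ/4 ⊕ ℤ/12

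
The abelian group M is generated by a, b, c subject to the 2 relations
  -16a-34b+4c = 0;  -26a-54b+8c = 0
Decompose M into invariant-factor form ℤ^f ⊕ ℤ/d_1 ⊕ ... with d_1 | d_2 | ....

Answer: M ≅ ℤ^1 ⊕ ℤ/2 ⊕ ℤ/2

Derivation:
rank_ℚ(R)=2; free=3−2=1
SNF(R) diag = [2, 2] → torsion [2, 2]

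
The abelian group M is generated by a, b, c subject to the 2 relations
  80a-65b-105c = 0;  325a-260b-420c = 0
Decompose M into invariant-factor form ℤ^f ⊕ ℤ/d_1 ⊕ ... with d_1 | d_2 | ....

rank_ℚ(R)=2; free=3−2=1
SNF(R) diag = [5, 5] → torsion [5, 5]

Answer: M ≅ ℤ^1 ⊕ ℤ/5 ⊕ ℤ/5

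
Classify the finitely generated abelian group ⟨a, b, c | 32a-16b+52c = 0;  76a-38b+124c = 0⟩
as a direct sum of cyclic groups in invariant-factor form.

Answer: M ≅ ℤ^1 ⊕ ℤ/2 ⊕ ℤ/4

Derivation:
rank_ℚ(R)=2; free=3−2=1
SNF(R) diag = [2, 4] → torsion [2, 4]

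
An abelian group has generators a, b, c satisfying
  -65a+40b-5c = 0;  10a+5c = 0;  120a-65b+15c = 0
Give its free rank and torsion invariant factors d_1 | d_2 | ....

Answer: M ≅ ℤ/5 ⊕ ℤ/5 ⊕ ℤ/5

Derivation:
rank_ℚ(R)=3; free=3−3=0
SNF(R) diag = [5, 5, 5] → torsion [5, 5, 5]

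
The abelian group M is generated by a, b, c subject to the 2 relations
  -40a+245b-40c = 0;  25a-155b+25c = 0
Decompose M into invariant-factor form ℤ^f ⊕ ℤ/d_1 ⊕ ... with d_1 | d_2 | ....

rank_ℚ(R)=2; free=3−2=1
SNF(R) diag = [5, 15] → torsion [5, 15]

Answer: M ≅ ℤ^1 ⊕ ℤ/5 ⊕ ℤ/15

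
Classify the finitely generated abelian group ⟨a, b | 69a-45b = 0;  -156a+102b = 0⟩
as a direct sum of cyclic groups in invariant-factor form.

Answer: M ≅ ℤ/3 ⊕ ℤ/6

Derivation:
rank_ℚ(R)=2; free=2−2=0
SNF(R) diag = [3, 6] → torsion [3, 6]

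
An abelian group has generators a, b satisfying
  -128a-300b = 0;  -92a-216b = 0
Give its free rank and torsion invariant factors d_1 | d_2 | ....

rank_ℚ(R)=2; free=2−2=0
SNF(R) diag = [4, 12] → torsion [4, 12]

Answer: M ≅ ℤ/4 ⊕ ℤ/12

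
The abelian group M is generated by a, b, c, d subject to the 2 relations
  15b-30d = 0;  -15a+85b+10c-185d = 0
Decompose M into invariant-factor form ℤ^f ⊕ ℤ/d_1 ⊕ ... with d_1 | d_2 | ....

Answer: M ≅ ℤ^2 ⊕ ℤ/5 ⊕ ℤ/15

Derivation:
rank_ℚ(R)=2; free=4−2=2
SNF(R) diag = [5, 15] → torsion [5, 15]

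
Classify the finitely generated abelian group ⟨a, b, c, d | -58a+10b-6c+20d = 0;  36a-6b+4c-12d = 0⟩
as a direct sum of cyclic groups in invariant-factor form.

Answer: M ≅ ℤ^2 ⊕ ℤ/2 ⊕ ℤ/2

Derivation:
rank_ℚ(R)=2; free=4−2=2
SNF(R) diag = [2, 2] → torsion [2, 2]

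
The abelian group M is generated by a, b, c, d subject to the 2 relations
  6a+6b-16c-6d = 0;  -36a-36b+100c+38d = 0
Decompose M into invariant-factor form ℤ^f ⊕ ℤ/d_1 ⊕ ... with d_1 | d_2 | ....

rank_ℚ(R)=2; free=4−2=2
SNF(R) diag = [2, 2] → torsion [2, 2]

Answer: M ≅ ℤ^2 ⊕ ℤ/2 ⊕ ℤ/2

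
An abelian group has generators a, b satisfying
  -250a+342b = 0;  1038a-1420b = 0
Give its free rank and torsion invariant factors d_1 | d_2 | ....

rank_ℚ(R)=2; free=2−2=0
SNF(R) diag = [2, 2] → torsion [2, 2]

Answer: M ≅ ℤ/2 ⊕ ℤ/2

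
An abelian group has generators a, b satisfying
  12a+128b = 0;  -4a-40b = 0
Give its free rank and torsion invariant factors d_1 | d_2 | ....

Answer: M ≅ ℤ/4 ⊕ ℤ/8

Derivation:
rank_ℚ(R)=2; free=2−2=0
SNF(R) diag = [4, 8] → torsion [4, 8]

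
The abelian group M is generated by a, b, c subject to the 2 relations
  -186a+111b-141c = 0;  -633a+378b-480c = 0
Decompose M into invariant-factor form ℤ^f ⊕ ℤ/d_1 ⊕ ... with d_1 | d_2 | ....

Answer: M ≅ ℤ^1 ⊕ ℤ/3 ⊕ ℤ/3

Derivation:
rank_ℚ(R)=2; free=3−2=1
SNF(R) diag = [3, 3] → torsion [3, 3]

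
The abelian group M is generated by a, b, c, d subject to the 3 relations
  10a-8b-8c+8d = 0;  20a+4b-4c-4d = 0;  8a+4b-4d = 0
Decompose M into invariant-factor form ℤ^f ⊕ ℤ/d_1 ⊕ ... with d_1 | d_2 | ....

rank_ℚ(R)=3; free=4−3=1
SNF(R) diag = [2, 4, 4] → torsion [2, 4, 4]

Answer: M ≅ ℤ^1 ⊕ ℤ/2 ⊕ ℤ/4 ⊕ ℤ/4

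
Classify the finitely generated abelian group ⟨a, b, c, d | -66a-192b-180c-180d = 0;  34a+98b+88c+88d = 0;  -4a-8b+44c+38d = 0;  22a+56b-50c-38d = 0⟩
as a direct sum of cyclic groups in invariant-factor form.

Answer: M ≅ ℤ/2 ⊕ ℤ/6 ⊕ ℤ/6 ⊕ ℤ/18

Derivation:
rank_ℚ(R)=4; free=4−4=0
SNF(R) diag = [2, 6, 6, 18] → torsion [2, 6, 6, 18]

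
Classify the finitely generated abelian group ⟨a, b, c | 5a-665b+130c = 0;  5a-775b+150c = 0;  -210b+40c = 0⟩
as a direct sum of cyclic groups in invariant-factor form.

Answer: M ≅ ℤ/5 ⊕ ℤ/10 ⊕ ℤ/20

Derivation:
rank_ℚ(R)=3; free=3−3=0
SNF(R) diag = [5, 10, 20] → torsion [5, 10, 20]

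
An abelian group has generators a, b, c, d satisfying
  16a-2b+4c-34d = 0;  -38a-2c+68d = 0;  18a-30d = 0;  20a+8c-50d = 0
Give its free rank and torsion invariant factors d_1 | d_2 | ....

rank_ℚ(R)=4; free=4−4=0
SNF(R) diag = [2, 2, 6, 6] → torsion [2, 2, 6, 6]

Answer: M ≅ ℤ/2 ⊕ ℤ/2 ⊕ ℤ/6 ⊕ ℤ/6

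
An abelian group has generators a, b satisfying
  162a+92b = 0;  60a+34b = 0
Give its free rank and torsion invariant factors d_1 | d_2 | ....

rank_ℚ(R)=2; free=2−2=0
SNF(R) diag = [2, 6] → torsion [2, 6]

Answer: M ≅ ℤ/2 ⊕ ℤ/6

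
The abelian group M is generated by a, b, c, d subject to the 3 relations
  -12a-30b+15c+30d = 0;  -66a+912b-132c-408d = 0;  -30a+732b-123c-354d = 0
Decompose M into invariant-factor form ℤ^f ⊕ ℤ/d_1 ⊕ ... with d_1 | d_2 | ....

Answer: M ≅ ℤ^1 ⊕ ℤ/3 ⊕ ℤ/6 ⊕ ℤ/18

Derivation:
rank_ℚ(R)=3; free=4−3=1
SNF(R) diag = [3, 6, 18] → torsion [3, 6, 18]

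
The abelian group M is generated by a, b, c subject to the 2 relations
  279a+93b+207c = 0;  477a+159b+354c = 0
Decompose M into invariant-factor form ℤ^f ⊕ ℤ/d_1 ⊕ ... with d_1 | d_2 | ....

Answer: M ≅ ℤ^1 ⊕ ℤ/3 ⊕ ℤ/3

Derivation:
rank_ℚ(R)=2; free=3−2=1
SNF(R) diag = [3, 3] → torsion [3, 3]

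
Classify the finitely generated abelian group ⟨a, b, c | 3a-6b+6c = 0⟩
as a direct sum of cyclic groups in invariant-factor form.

Answer: M ≅ ℤ^2 ⊕ ℤ/3

Derivation:
rank_ℚ(R)=1; free=3−1=2
SNF(R) diag = [3] → torsion [3]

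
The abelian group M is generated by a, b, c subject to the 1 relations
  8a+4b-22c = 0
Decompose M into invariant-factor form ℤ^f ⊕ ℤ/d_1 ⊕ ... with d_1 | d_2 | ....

rank_ℚ(R)=1; free=3−1=2
SNF(R) diag = [2] → torsion [2]

Answer: M ≅ ℤ^2 ⊕ ℤ/2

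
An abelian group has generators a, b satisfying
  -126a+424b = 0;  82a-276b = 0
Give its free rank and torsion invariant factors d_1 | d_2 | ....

rank_ℚ(R)=2; free=2−2=0
SNF(R) diag = [2, 4] → torsion [2, 4]

Answer: M ≅ ℤ/2 ⊕ ℤ/4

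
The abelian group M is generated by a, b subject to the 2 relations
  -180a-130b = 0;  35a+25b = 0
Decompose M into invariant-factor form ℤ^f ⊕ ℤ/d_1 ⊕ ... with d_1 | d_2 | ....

rank_ℚ(R)=2; free=2−2=0
SNF(R) diag = [5, 10] → torsion [5, 10]

Answer: M ≅ ℤ/5 ⊕ ℤ/10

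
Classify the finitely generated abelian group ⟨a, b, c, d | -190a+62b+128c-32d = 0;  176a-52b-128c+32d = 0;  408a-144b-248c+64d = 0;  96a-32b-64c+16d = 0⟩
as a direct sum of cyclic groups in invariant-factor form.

rank_ℚ(R)=4; free=4−4=0
SNF(R) diag = [2, 4, 8, 16] → torsion [2, 4, 8, 16]

Answer: M ≅ ℤ/2 ⊕ ℤ/4 ⊕ ℤ/8 ⊕ ℤ/16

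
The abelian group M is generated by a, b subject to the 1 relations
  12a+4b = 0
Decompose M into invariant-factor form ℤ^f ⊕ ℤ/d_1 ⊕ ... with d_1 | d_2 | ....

Answer: M ≅ ℤ^1 ⊕ ℤ/4

Derivation:
rank_ℚ(R)=1; free=2−1=1
SNF(R) diag = [4] → torsion [4]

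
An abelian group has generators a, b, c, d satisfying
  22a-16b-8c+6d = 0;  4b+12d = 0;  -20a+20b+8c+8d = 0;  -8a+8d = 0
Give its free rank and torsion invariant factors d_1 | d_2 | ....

Answer: M ≅ ℤ/2 ⊕ ℤ/4 ⊕ ℤ/8 ⊕ ℤ/16

Derivation:
rank_ℚ(R)=4; free=4−4=0
SNF(R) diag = [2, 4, 8, 16] → torsion [2, 4, 8, 16]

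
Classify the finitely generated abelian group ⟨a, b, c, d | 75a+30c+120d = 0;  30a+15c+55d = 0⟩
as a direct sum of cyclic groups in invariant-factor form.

rank_ℚ(R)=2; free=4−2=2
SNF(R) diag = [5, 15] → torsion [5, 15]

Answer: M ≅ ℤ^2 ⊕ ℤ/5 ⊕ ℤ/15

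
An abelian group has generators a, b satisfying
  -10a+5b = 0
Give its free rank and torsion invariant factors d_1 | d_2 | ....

rank_ℚ(R)=1; free=2−1=1
SNF(R) diag = [5] → torsion [5]

Answer: M ≅ ℤ^1 ⊕ ℤ/5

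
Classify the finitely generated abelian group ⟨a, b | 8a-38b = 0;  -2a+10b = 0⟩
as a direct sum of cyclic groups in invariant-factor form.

rank_ℚ(R)=2; free=2−2=0
SNF(R) diag = [2, 2] → torsion [2, 2]

Answer: M ≅ ℤ/2 ⊕ ℤ/2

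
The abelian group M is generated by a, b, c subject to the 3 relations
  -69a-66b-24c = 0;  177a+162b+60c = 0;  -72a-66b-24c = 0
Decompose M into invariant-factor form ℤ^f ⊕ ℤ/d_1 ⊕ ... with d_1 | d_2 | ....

Answer: M ≅ ℤ/3 ⊕ ℤ/6 ⊕ ℤ/12

Derivation:
rank_ℚ(R)=3; free=3−3=0
SNF(R) diag = [3, 6, 12] → torsion [3, 6, 12]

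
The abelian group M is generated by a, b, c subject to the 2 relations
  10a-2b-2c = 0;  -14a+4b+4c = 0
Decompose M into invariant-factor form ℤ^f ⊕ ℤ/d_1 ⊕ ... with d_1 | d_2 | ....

Answer: M ≅ ℤ^1 ⊕ ℤ/2 ⊕ ℤ/6

Derivation:
rank_ℚ(R)=2; free=3−2=1
SNF(R) diag = [2, 6] → torsion [2, 6]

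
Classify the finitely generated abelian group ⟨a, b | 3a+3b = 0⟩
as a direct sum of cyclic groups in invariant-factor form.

rank_ℚ(R)=1; free=2−1=1
SNF(R) diag = [3] → torsion [3]

Answer: M ≅ ℤ^1 ⊕ ℤ/3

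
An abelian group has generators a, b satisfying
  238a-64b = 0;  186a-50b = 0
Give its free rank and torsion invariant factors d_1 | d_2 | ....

Answer: M ≅ ℤ/2 ⊕ ℤ/2

Derivation:
rank_ℚ(R)=2; free=2−2=0
SNF(R) diag = [2, 2] → torsion [2, 2]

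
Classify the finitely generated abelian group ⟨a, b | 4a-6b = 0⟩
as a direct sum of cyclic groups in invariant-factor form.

rank_ℚ(R)=1; free=2−1=1
SNF(R) diag = [2] → torsion [2]

Answer: M ≅ ℤ^1 ⊕ ℤ/2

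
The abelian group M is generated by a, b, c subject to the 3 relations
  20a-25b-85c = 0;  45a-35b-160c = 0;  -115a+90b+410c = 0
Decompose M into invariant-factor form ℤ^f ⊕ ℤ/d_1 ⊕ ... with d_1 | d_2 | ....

rank_ℚ(R)=3; free=3−3=0
SNF(R) diag = [5, 5, 5] → torsion [5, 5, 5]

Answer: M ≅ ℤ/5 ⊕ ℤ/5 ⊕ ℤ/5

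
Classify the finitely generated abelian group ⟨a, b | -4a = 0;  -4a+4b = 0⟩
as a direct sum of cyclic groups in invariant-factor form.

rank_ℚ(R)=2; free=2−2=0
SNF(R) diag = [4, 4] → torsion [4, 4]

Answer: M ≅ ℤ/4 ⊕ ℤ/4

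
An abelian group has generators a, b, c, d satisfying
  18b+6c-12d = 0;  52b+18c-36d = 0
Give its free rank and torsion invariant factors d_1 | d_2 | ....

Answer: M ≅ ℤ^2 ⊕ ℤ/2 ⊕ ℤ/6

Derivation:
rank_ℚ(R)=2; free=4−2=2
SNF(R) diag = [2, 6] → torsion [2, 6]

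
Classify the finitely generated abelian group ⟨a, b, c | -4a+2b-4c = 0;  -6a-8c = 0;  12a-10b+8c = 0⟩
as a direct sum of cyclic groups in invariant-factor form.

rank_ℚ(R)=3; free=3−3=0
SNF(R) diag = [2, 2, 4] → torsion [2, 2, 4]

Answer: M ≅ ℤ/2 ⊕ ℤ/2 ⊕ ℤ/4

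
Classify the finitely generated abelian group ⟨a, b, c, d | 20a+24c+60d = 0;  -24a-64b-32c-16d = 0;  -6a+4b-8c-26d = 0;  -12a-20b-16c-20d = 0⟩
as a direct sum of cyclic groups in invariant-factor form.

Answer: M ≅ ℤ/2 ⊕ ℤ/4 ⊕ ℤ/8 ⊕ ℤ/24

Derivation:
rank_ℚ(R)=4; free=4−4=0
SNF(R) diag = [2, 4, 8, 24] → torsion [2, 4, 8, 24]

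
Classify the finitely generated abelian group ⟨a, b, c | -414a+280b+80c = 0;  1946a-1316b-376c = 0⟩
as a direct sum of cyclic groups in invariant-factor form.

rank_ℚ(R)=2; free=3−2=1
SNF(R) diag = [2, 4] → torsion [2, 4]

Answer: M ≅ ℤ^1 ⊕ ℤ/2 ⊕ ℤ/4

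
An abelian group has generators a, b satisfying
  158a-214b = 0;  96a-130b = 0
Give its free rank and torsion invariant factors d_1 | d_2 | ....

Answer: M ≅ ℤ/2 ⊕ ℤ/2

Derivation:
rank_ℚ(R)=2; free=2−2=0
SNF(R) diag = [2, 2] → torsion [2, 2]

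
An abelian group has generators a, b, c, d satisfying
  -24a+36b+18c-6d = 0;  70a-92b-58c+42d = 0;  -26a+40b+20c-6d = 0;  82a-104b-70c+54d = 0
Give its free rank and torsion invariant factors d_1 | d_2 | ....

Answer: M ≅ ℤ/2 ⊕ ℤ/6 ⊕ ℤ/6 ⊕ ℤ/12

Derivation:
rank_ℚ(R)=4; free=4−4=0
SNF(R) diag = [2, 6, 6, 12] → torsion [2, 6, 6, 12]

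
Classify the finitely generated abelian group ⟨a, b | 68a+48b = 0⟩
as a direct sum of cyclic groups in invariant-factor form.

Answer: M ≅ ℤ^1 ⊕ ℤ/4

Derivation:
rank_ℚ(R)=1; free=2−1=1
SNF(R) diag = [4] → torsion [4]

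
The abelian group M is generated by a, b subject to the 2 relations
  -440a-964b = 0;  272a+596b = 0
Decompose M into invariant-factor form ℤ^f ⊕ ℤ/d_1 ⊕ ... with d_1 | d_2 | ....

Answer: M ≅ ℤ/4 ⊕ ℤ/8

Derivation:
rank_ℚ(R)=2; free=2−2=0
SNF(R) diag = [4, 8] → torsion [4, 8]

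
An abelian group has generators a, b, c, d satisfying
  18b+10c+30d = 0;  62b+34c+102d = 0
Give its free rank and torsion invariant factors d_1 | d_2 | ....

Answer: M ≅ ℤ^2 ⊕ ℤ/2 ⊕ ℤ/4

Derivation:
rank_ℚ(R)=2; free=4−2=2
SNF(R) diag = [2, 4] → torsion [2, 4]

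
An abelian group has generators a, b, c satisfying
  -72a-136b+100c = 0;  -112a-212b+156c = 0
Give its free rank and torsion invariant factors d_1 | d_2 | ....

rank_ℚ(R)=2; free=3−2=1
SNF(R) diag = [4, 4] → torsion [4, 4]

Answer: M ≅ ℤ^1 ⊕ ℤ/4 ⊕ ℤ/4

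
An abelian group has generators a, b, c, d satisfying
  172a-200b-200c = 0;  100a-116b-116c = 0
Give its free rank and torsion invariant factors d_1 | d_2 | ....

Answer: M ≅ ℤ^2 ⊕ ℤ/4 ⊕ ℤ/12

Derivation:
rank_ℚ(R)=2; free=4−2=2
SNF(R) diag = [4, 12] → torsion [4, 12]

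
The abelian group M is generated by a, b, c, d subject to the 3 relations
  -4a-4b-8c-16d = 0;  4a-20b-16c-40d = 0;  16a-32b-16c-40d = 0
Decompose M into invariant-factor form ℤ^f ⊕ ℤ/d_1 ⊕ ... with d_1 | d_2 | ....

rank_ℚ(R)=3; free=4−3=1
SNF(R) diag = [4, 8, 24] → torsion [4, 8, 24]

Answer: M ≅ ℤ^1 ⊕ ℤ/4 ⊕ ℤ/8 ⊕ ℤ/24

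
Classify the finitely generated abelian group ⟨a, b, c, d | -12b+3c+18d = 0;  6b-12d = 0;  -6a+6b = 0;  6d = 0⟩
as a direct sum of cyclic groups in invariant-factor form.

Answer: M ≅ ℤ/3 ⊕ ℤ/6 ⊕ ℤ/6 ⊕ ℤ/6

Derivation:
rank_ℚ(R)=4; free=4−4=0
SNF(R) diag = [3, 6, 6, 6] → torsion [3, 6, 6, 6]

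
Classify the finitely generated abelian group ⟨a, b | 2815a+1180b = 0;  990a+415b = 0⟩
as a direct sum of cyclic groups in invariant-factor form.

rank_ℚ(R)=2; free=2−2=0
SNF(R) diag = [5, 5] → torsion [5, 5]

Answer: M ≅ ℤ/5 ⊕ ℤ/5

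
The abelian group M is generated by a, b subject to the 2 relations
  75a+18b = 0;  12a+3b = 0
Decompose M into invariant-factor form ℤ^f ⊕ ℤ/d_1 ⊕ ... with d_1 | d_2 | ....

Answer: M ≅ ℤ/3 ⊕ ℤ/3

Derivation:
rank_ℚ(R)=2; free=2−2=0
SNF(R) diag = [3, 3] → torsion [3, 3]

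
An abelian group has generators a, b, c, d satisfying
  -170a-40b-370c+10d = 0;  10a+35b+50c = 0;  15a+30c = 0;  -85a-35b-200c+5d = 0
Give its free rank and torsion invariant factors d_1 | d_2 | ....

rank_ℚ(R)=4; free=4−4=0
SNF(R) diag = [5, 5, 15, 30] → torsion [5, 5, 15, 30]

Answer: M ≅ ℤ/5 ⊕ ℤ/5 ⊕ ℤ/15 ⊕ ℤ/30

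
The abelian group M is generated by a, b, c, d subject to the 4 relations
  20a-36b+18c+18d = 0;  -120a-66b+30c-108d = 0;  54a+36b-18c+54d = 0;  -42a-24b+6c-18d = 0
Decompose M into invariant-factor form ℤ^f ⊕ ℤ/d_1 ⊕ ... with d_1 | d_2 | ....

rank_ℚ(R)=4; free=4−4=0
SNF(R) diag = [2, 6, 18, 36] → torsion [2, 6, 18, 36]

Answer: M ≅ ℤ/2 ⊕ ℤ/6 ⊕ ℤ/18 ⊕ ℤ/36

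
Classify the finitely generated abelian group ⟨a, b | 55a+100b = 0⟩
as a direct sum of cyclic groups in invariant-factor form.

Answer: M ≅ ℤ^1 ⊕ ℤ/5

Derivation:
rank_ℚ(R)=1; free=2−1=1
SNF(R) diag = [5] → torsion [5]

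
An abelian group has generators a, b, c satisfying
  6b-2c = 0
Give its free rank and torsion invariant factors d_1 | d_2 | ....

Answer: M ≅ ℤ^2 ⊕ ℤ/2

Derivation:
rank_ℚ(R)=1; free=3−1=2
SNF(R) diag = [2] → torsion [2]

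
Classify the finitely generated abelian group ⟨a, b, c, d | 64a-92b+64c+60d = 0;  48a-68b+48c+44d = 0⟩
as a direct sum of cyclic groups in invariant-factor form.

Answer: M ≅ ℤ^2 ⊕ ℤ/4 ⊕ ℤ/8

Derivation:
rank_ℚ(R)=2; free=4−2=2
SNF(R) diag = [4, 8] → torsion [4, 8]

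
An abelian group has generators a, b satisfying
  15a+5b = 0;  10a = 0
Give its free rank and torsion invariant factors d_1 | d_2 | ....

rank_ℚ(R)=2; free=2−2=0
SNF(R) diag = [5, 10] → torsion [5, 10]

Answer: M ≅ ℤ/5 ⊕ ℤ/10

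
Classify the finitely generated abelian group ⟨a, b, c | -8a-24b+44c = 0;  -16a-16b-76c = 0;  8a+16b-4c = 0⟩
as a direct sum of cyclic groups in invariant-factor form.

rank_ℚ(R)=3; free=3−3=0
SNF(R) diag = [4, 8, 8] → torsion [4, 8, 8]

Answer: M ≅ ℤ/4 ⊕ ℤ/8 ⊕ ℤ/8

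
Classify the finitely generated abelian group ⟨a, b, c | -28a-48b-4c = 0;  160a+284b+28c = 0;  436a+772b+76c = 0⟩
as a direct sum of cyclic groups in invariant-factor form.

Answer: M ≅ ℤ/4 ⊕ ℤ/4 ⊕ ℤ/12

Derivation:
rank_ℚ(R)=3; free=3−3=0
SNF(R) diag = [4, 4, 12] → torsion [4, 4, 12]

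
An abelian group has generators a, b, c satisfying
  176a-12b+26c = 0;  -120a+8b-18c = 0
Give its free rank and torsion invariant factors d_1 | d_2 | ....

Answer: M ≅ ℤ^1 ⊕ ℤ/2 ⊕ ℤ/4

Derivation:
rank_ℚ(R)=2; free=3−2=1
SNF(R) diag = [2, 4] → torsion [2, 4]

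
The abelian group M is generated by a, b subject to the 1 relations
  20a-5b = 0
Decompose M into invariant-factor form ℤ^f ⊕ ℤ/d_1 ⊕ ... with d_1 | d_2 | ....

rank_ℚ(R)=1; free=2−1=1
SNF(R) diag = [5] → torsion [5]

Answer: M ≅ ℤ^1 ⊕ ℤ/5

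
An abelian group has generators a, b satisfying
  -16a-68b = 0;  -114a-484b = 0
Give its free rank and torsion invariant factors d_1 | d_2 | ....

Answer: M ≅ ℤ/2 ⊕ ℤ/4

Derivation:
rank_ℚ(R)=2; free=2−2=0
SNF(R) diag = [2, 4] → torsion [2, 4]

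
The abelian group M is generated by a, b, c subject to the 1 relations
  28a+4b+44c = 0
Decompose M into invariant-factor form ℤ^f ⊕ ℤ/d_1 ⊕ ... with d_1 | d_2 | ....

Answer: M ≅ ℤ^2 ⊕ ℤ/4

Derivation:
rank_ℚ(R)=1; free=3−1=2
SNF(R) diag = [4] → torsion [4]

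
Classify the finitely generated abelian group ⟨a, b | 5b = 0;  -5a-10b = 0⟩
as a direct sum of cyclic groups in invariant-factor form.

rank_ℚ(R)=2; free=2−2=0
SNF(R) diag = [5, 5] → torsion [5, 5]

Answer: M ≅ ℤ/5 ⊕ ℤ/5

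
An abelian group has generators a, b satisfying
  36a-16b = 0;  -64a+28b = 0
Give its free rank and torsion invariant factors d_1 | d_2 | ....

Answer: M ≅ ℤ/4 ⊕ ℤ/4

Derivation:
rank_ℚ(R)=2; free=2−2=0
SNF(R) diag = [4, 4] → torsion [4, 4]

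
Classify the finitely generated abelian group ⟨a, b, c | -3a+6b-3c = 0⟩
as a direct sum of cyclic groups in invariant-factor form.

Answer: M ≅ ℤ^2 ⊕ ℤ/3

Derivation:
rank_ℚ(R)=1; free=3−1=2
SNF(R) diag = [3] → torsion [3]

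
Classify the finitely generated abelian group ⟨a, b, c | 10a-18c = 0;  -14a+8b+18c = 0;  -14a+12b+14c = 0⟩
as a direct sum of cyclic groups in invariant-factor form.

Answer: M ≅ ℤ/2 ⊕ ℤ/4 ⊕ ℤ/4

Derivation:
rank_ℚ(R)=3; free=3−3=0
SNF(R) diag = [2, 4, 4] → torsion [2, 4, 4]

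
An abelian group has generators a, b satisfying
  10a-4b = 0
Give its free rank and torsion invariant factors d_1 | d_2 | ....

rank_ℚ(R)=1; free=2−1=1
SNF(R) diag = [2] → torsion [2]

Answer: M ≅ ℤ^1 ⊕ ℤ/2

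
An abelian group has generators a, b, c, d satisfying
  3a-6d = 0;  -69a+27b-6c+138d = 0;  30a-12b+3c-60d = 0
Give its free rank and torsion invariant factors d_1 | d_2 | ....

rank_ℚ(R)=3; free=4−3=1
SNF(R) diag = [3, 3, 3] → torsion [3, 3, 3]

Answer: M ≅ ℤ^1 ⊕ ℤ/3 ⊕ ℤ/3 ⊕ ℤ/3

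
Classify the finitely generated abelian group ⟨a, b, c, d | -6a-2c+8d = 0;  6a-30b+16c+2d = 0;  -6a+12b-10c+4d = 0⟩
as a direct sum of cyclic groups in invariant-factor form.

Answer: M ≅ ℤ^1 ⊕ ℤ/2 ⊕ ℤ/6 ⊕ ℤ/12

Derivation:
rank_ℚ(R)=3; free=4−3=1
SNF(R) diag = [2, 6, 12] → torsion [2, 6, 12]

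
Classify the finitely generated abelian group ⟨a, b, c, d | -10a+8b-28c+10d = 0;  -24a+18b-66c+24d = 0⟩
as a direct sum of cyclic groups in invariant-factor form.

Answer: M ≅ ℤ^2 ⊕ ℤ/2 ⊕ ℤ/6

Derivation:
rank_ℚ(R)=2; free=4−2=2
SNF(R) diag = [2, 6] → torsion [2, 6]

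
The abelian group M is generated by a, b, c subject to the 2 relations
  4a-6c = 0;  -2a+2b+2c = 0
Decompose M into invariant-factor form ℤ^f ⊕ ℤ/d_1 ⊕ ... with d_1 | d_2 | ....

Answer: M ≅ ℤ^1 ⊕ ℤ/2 ⊕ ℤ/2

Derivation:
rank_ℚ(R)=2; free=3−2=1
SNF(R) diag = [2, 2] → torsion [2, 2]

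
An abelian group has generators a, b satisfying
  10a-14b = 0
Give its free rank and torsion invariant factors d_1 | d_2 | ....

rank_ℚ(R)=1; free=2−1=1
SNF(R) diag = [2] → torsion [2]

Answer: M ≅ ℤ^1 ⊕ ℤ/2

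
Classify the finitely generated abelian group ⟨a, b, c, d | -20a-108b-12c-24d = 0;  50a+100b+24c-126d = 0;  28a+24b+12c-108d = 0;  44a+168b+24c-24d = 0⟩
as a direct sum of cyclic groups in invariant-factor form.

Answer: M ≅ ℤ/2 ⊕ ℤ/4 ⊕ ℤ/12 ⊕ ℤ/12

Derivation:
rank_ℚ(R)=4; free=4−4=0
SNF(R) diag = [2, 4, 12, 12] → torsion [2, 4, 12, 12]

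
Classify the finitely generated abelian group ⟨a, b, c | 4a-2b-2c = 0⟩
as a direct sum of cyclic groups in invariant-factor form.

rank_ℚ(R)=1; free=3−1=2
SNF(R) diag = [2] → torsion [2]

Answer: M ≅ ℤ^2 ⊕ ℤ/2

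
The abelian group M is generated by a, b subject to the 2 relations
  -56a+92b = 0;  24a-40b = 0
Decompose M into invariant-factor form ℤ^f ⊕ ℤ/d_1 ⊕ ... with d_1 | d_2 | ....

rank_ℚ(R)=2; free=2−2=0
SNF(R) diag = [4, 8] → torsion [4, 8]

Answer: M ≅ ℤ/4 ⊕ ℤ/8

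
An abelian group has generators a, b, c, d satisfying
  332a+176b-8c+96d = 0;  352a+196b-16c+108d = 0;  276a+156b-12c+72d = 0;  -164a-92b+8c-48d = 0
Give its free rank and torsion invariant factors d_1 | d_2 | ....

Answer: M ≅ ℤ/4 ⊕ ℤ/12 ⊕ ℤ/12 ⊕ ℤ/36

Derivation:
rank_ℚ(R)=4; free=4−4=0
SNF(R) diag = [4, 12, 12, 36] → torsion [4, 12, 12, 36]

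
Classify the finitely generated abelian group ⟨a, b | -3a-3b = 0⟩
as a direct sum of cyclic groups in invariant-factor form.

rank_ℚ(R)=1; free=2−1=1
SNF(R) diag = [3] → torsion [3]

Answer: M ≅ ℤ^1 ⊕ ℤ/3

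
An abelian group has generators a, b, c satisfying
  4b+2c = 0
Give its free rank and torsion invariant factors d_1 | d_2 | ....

rank_ℚ(R)=1; free=3−1=2
SNF(R) diag = [2] → torsion [2]

Answer: M ≅ ℤ^2 ⊕ ℤ/2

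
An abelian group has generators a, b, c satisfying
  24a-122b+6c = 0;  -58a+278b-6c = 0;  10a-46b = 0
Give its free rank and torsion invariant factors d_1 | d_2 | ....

rank_ℚ(R)=3; free=3−3=0
SNF(R) diag = [2, 2, 6] → torsion [2, 2, 6]

Answer: M ≅ ℤ/2 ⊕ ℤ/2 ⊕ ℤ/6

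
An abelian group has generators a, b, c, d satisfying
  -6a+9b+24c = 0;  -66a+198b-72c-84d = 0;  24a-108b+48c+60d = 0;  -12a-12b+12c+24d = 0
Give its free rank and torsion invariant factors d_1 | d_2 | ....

rank_ℚ(R)=4; free=4−4=0
SNF(R) diag = [3, 6, 12, 12] → torsion [3, 6, 12, 12]

Answer: M ≅ ℤ/3 ⊕ ℤ/6 ⊕ ℤ/12 ⊕ ℤ/12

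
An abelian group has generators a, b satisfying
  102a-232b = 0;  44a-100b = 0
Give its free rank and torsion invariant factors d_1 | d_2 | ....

rank_ℚ(R)=2; free=2−2=0
SNF(R) diag = [2, 4] → torsion [2, 4]

Answer: M ≅ ℤ/2 ⊕ ℤ/4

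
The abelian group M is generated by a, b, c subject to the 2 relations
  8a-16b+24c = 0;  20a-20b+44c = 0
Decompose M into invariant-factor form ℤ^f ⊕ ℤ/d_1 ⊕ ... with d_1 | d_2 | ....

Answer: M ≅ ℤ^1 ⊕ ℤ/4 ⊕ ℤ/8

Derivation:
rank_ℚ(R)=2; free=3−2=1
SNF(R) diag = [4, 8] → torsion [4, 8]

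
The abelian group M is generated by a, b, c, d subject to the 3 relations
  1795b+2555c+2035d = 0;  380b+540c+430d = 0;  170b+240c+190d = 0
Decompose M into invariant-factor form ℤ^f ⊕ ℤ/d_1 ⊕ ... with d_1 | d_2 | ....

Answer: M ≅ ℤ^1 ⊕ ℤ/5 ⊕ ℤ/10 ⊕ ℤ/30

Derivation:
rank_ℚ(R)=3; free=4−3=1
SNF(R) diag = [5, 10, 30] → torsion [5, 10, 30]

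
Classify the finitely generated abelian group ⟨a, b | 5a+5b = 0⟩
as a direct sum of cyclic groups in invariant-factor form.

Answer: M ≅ ℤ^1 ⊕ ℤ/5

Derivation:
rank_ℚ(R)=1; free=2−1=1
SNF(R) diag = [5] → torsion [5]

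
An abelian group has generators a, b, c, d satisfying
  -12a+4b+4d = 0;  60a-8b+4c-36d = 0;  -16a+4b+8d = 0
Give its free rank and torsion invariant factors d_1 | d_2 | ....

rank_ℚ(R)=3; free=4−3=1
SNF(R) diag = [4, 4, 4] → torsion [4, 4, 4]

Answer: M ≅ ℤ^1 ⊕ ℤ/4 ⊕ ℤ/4 ⊕ ℤ/4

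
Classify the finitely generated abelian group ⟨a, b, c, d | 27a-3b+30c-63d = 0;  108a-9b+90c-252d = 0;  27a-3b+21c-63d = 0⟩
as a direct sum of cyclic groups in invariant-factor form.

rank_ℚ(R)=3; free=4−3=1
SNF(R) diag = [3, 9, 9] → torsion [3, 9, 9]

Answer: M ≅ ℤ^1 ⊕ ℤ/3 ⊕ ℤ/9 ⊕ ℤ/9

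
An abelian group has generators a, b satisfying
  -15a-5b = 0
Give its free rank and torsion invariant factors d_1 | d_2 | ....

rank_ℚ(R)=1; free=2−1=1
SNF(R) diag = [5] → torsion [5]

Answer: M ≅ ℤ^1 ⊕ ℤ/5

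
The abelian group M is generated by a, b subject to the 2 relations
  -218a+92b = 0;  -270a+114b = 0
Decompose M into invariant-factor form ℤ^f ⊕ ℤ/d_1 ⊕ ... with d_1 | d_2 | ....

Answer: M ≅ ℤ/2 ⊕ ℤ/6

Derivation:
rank_ℚ(R)=2; free=2−2=0
SNF(R) diag = [2, 6] → torsion [2, 6]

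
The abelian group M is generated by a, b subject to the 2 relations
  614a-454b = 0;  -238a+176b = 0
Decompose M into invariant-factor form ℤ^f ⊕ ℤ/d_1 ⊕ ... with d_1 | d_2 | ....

Answer: M ≅ ℤ/2 ⊕ ℤ/6

Derivation:
rank_ℚ(R)=2; free=2−2=0
SNF(R) diag = [2, 6] → torsion [2, 6]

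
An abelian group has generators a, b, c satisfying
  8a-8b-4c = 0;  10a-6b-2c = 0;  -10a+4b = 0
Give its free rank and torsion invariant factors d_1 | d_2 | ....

rank_ℚ(R)=3; free=3−3=0
SNF(R) diag = [2, 2, 4] → torsion [2, 2, 4]

Answer: M ≅ ℤ/2 ⊕ ℤ/2 ⊕ ℤ/4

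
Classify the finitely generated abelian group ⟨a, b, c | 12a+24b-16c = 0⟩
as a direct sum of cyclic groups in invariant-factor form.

Answer: M ≅ ℤ^2 ⊕ ℤ/4

Derivation:
rank_ℚ(R)=1; free=3−1=2
SNF(R) diag = [4] → torsion [4]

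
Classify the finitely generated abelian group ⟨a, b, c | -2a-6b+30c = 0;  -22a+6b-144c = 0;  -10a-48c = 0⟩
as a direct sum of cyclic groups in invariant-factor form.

Answer: M ≅ ℤ/2 ⊕ ℤ/6 ⊕ ℤ/6

Derivation:
rank_ℚ(R)=3; free=3−3=0
SNF(R) diag = [2, 6, 6] → torsion [2, 6, 6]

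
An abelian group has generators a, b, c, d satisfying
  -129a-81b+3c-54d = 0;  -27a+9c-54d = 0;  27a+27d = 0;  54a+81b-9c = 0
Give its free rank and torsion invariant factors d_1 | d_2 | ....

Answer: M ≅ ℤ/3 ⊕ ℤ/9 ⊕ ℤ/27 ⊕ ℤ/81

Derivation:
rank_ℚ(R)=4; free=4−4=0
SNF(R) diag = [3, 9, 27, 81] → torsion [3, 9, 27, 81]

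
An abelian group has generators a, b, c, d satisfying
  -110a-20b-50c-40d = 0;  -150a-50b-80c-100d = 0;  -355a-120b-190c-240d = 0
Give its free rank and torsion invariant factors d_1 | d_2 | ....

Answer: M ≅ ℤ^1 ⊕ ℤ/5 ⊕ ℤ/10 ⊕ ℤ/10

Derivation:
rank_ℚ(R)=3; free=4−3=1
SNF(R) diag = [5, 10, 10] → torsion [5, 10, 10]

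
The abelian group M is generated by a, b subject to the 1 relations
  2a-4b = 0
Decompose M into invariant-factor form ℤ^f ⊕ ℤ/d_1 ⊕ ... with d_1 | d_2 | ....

rank_ℚ(R)=1; free=2−1=1
SNF(R) diag = [2] → torsion [2]

Answer: M ≅ ℤ^1 ⊕ ℤ/2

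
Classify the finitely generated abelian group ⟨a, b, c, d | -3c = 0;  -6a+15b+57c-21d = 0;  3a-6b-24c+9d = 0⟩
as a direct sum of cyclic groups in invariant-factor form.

Answer: M ≅ ℤ^1 ⊕ ℤ/3 ⊕ ℤ/3 ⊕ ℤ/3

Derivation:
rank_ℚ(R)=3; free=4−3=1
SNF(R) diag = [3, 3, 3] → torsion [3, 3, 3]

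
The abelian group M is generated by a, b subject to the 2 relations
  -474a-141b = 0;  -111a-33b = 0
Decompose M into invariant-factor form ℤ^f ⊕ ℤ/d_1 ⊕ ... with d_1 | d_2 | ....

Answer: M ≅ ℤ/3 ⊕ ℤ/3

Derivation:
rank_ℚ(R)=2; free=2−2=0
SNF(R) diag = [3, 3] → torsion [3, 3]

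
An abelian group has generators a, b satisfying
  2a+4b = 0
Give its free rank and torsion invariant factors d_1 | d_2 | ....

rank_ℚ(R)=1; free=2−1=1
SNF(R) diag = [2] → torsion [2]

Answer: M ≅ ℤ^1 ⊕ ℤ/2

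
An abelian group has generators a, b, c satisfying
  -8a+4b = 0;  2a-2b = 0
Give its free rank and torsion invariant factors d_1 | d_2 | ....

rank_ℚ(R)=2; free=3−2=1
SNF(R) diag = [2, 4] → torsion [2, 4]

Answer: M ≅ ℤ^1 ⊕ ℤ/2 ⊕ ℤ/4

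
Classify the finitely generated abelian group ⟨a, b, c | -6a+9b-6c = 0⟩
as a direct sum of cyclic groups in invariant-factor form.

rank_ℚ(R)=1; free=3−1=2
SNF(R) diag = [3] → torsion [3]

Answer: M ≅ ℤ^2 ⊕ ℤ/3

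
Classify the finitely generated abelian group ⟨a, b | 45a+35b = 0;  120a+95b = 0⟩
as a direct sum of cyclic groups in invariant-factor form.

Answer: M ≅ ℤ/5 ⊕ ℤ/15

Derivation:
rank_ℚ(R)=2; free=2−2=0
SNF(R) diag = [5, 15] → torsion [5, 15]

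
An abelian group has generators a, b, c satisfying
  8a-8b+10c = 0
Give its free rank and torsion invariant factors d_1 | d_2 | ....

rank_ℚ(R)=1; free=3−1=2
SNF(R) diag = [2] → torsion [2]

Answer: M ≅ ℤ^2 ⊕ ℤ/2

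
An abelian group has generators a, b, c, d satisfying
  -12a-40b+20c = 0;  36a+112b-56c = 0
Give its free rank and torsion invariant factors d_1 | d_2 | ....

rank_ℚ(R)=2; free=4−2=2
SNF(R) diag = [4, 12] → torsion [4, 12]

Answer: M ≅ ℤ^2 ⊕ ℤ/4 ⊕ ℤ/12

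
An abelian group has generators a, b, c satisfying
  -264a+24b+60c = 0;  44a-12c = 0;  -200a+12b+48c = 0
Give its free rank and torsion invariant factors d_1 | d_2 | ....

Answer: M ≅ ℤ/4 ⊕ ℤ/12 ⊕ ℤ/12

Derivation:
rank_ℚ(R)=3; free=3−3=0
SNF(R) diag = [4, 12, 12] → torsion [4, 12, 12]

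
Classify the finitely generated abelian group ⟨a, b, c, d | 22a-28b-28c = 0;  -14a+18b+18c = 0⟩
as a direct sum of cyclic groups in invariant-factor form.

rank_ℚ(R)=2; free=4−2=2
SNF(R) diag = [2, 2] → torsion [2, 2]

Answer: M ≅ ℤ^2 ⊕ ℤ/2 ⊕ ℤ/2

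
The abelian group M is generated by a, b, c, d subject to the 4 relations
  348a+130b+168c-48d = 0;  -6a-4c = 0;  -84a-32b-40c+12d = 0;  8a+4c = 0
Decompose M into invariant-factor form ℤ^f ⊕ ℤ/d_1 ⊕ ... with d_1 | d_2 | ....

Answer: M ≅ ℤ/2 ⊕ ℤ/2 ⊕ ℤ/4 ⊕ ℤ/12

Derivation:
rank_ℚ(R)=4; free=4−4=0
SNF(R) diag = [2, 2, 4, 12] → torsion [2, 2, 4, 12]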